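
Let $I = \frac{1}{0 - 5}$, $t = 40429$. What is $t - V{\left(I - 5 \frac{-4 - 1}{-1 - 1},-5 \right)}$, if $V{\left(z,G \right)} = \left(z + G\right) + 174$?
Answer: $\frac{402727}{10} \approx 40273.0$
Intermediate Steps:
$I = - \frac{1}{5}$ ($I = \frac{1}{-5} = - \frac{1}{5} \approx -0.2$)
$V{\left(z,G \right)} = 174 + G + z$ ($V{\left(z,G \right)} = \left(G + z\right) + 174 = 174 + G + z$)
$t - V{\left(I - 5 \frac{-4 - 1}{-1 - 1},-5 \right)} = 40429 - \left(174 - 5 - \left(\frac{1}{5} + 5 \frac{-4 - 1}{-1 - 1}\right)\right) = 40429 - \left(174 - 5 - \left(\frac{1}{5} + 5 \left(- \frac{5}{-2}\right)\right)\right) = 40429 - \left(174 - 5 - \left(\frac{1}{5} + 5 \left(\left(-5\right) \left(- \frac{1}{2}\right)\right)\right)\right) = 40429 - \left(174 - 5 - \frac{127}{10}\right) = 40429 - \frac{1563}{10} = \frac{402727}{10}$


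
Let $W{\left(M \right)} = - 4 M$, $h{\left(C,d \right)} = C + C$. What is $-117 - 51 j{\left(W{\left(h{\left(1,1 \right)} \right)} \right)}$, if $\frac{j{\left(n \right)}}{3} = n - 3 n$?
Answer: $-2565$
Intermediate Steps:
$h{\left(C,d \right)} = 2 C$
$W{\left(M \right)} = - 4 M$
$j{\left(n \right)} = - 6 n$ ($j{\left(n \right)} = 3 \left(n - 3 n\right) = 3 \left(- 2 n\right) = - 6 n$)
$-117 - 51 j{\left(W{\left(h{\left(1,1 \right)} \right)} \right)} = -117 - 51 \left(- 6 \left(- 4 \cdot 2 \cdot 1\right)\right) = -117 - 51 \left(- 6 \left(\left(-4\right) 2\right)\right) = -117 - 51 \left(\left(-6\right) \left(-8\right)\right) = -117 - 2448 = -2565$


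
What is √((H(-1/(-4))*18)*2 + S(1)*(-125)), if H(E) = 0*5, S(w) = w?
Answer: 5*I*√5 ≈ 11.18*I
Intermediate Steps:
H(E) = 0
√((H(-1/(-4))*18)*2 + S(1)*(-125)) = √((0*18)*2 + 1*(-125)) = √(0*2 - 125) = √(0 - 125) = √(-125) = 5*I*√5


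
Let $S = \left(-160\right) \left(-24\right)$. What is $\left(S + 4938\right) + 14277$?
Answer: $23055$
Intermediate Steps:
$S = 3840$
$\left(S + 4938\right) + 14277 = \left(3840 + 4938\right) + 14277 = 8778 + 14277 = 23055$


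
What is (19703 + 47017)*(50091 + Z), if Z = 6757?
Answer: 3792898560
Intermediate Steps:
(19703 + 47017)*(50091 + Z) = (19703 + 47017)*(50091 + 6757) = 66720*56848 = 3792898560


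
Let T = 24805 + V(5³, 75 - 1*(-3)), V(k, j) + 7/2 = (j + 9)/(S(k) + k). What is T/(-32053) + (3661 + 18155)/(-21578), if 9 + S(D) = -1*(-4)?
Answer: -3527001883/1976113240 ≈ -1.7848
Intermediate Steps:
S(D) = -5 (S(D) = -9 - 1*(-4) = -9 + 4 = -5)
V(k, j) = -7/2 + (9 + j)/(-5 + k) (V(k, j) = -7/2 + (j + 9)/(-5 + k) = -7/2 + (9 + j)/(-5 + k))
T = 992089/40 (T = 24805 + (53 - 7*5³ + 2*(75 - 1*(-3)))/(2*(-5 + 5³)) = 24805 + (53 - 7*125 + 2*(75 + 3))/(2*(-5 + 125)) = 24805 + (½)*(53 - 875 + 2*78)/120 = 24805 + (½)*(1/120)*(53 - 875 + 156) = 24805 + (½)*(1/120)*(-666) = 24805 - 111/40 = 992089/40 ≈ 24802.)
T/(-32053) + (3661 + 18155)/(-21578) = (992089/40)/(-32053) + (3661 + 18155)/(-21578) = (992089/40)*(-1/32053) + 21816*(-1/21578) = -141727/183160 - 10908/10789 = -3527001883/1976113240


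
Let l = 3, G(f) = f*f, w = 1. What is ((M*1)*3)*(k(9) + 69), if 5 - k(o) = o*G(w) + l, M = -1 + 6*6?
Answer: 6510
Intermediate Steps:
G(f) = f²
M = 35 (M = -1 + 36 = 35)
k(o) = 2 - o (k(o) = 5 - (o*1² + 3) = 5 - (o*1 + 3) = 5 - (o + 3) = 5 - (3 + o) = 5 + (-3 - o) = 2 - o)
((M*1)*3)*(k(9) + 69) = ((35*1)*3)*((2 - 1*9) + 69) = (35*3)*((2 - 9) + 69) = 105*(-7 + 69) = 105*62 = 6510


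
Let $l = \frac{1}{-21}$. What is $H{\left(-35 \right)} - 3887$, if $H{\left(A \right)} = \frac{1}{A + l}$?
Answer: $- \frac{2860853}{736} \approx -3887.0$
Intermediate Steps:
$l = - \frac{1}{21} \approx -0.047619$
$H{\left(A \right)} = \frac{1}{- \frac{1}{21} + A}$ ($H{\left(A \right)} = \frac{1}{A - \frac{1}{21}} = \frac{1}{- \frac{1}{21} + A}$)
$H{\left(-35 \right)} - 3887 = \frac{21}{-1 + 21 \left(-35\right)} - 3887 = \frac{21}{-1 - 735} - 3887 = \frac{21}{-736} - 3887 = 21 \left(- \frac{1}{736}\right) - 3887 = - \frac{21}{736} - 3887 = - \frac{2860853}{736}$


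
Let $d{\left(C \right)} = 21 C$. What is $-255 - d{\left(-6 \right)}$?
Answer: $-129$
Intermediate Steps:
$-255 - d{\left(-6 \right)} = -255 - 21 \left(-6\right) = -255 - -126 = -255 + 126 = -129$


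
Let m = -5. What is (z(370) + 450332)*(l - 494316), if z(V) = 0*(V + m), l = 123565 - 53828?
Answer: -191201510228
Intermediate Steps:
l = 69737
z(V) = 0 (z(V) = 0*(V - 5) = 0*(-5 + V) = 0)
(z(370) + 450332)*(l - 494316) = (0 + 450332)*(69737 - 494316) = 450332*(-424579) = -191201510228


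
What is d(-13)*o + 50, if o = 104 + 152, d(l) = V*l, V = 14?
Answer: -46542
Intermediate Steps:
d(l) = 14*l
o = 256
d(-13)*o + 50 = (14*(-13))*256 + 50 = -182*256 + 50 = -46592 + 50 = -46542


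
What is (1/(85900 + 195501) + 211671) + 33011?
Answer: 68853759483/281401 ≈ 2.4468e+5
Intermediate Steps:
(1/(85900 + 195501) + 211671) + 33011 = (1/281401 + 211671) + 33011 = 59564431072/281401 + 33011 = 68853759483/281401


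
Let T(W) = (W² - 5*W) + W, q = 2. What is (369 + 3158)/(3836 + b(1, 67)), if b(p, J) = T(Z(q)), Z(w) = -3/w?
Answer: 14108/15377 ≈ 0.91747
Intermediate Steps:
T(W) = W² - 4*W
b(p, J) = 33/4 (b(p, J) = (-3/2)*(-4 - 3/2) = (-3*½)*(-4 - 3*½) = -3*(-4 - 3/2)/2 = -3/2*(-11/2) = 33/4)
(369 + 3158)/(3836 + b(1, 67)) = (369 + 3158)/(3836 + 33/4) = 3527/(15377/4) = 3527*(4/15377) = 14108/15377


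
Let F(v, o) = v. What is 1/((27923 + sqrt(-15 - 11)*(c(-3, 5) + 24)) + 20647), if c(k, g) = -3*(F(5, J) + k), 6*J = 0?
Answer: 8095/393175554 - I*sqrt(26)/131058518 ≈ 2.0589e-5 - 3.8906e-8*I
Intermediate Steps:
J = 0 (J = (1/6)*0 = 0)
c(k, g) = -15 - 3*k (c(k, g) = -3*(5 + k) = -15 - 3*k)
1/((27923 + sqrt(-15 - 11)*(c(-3, 5) + 24)) + 20647) = 1/((27923 + sqrt(-15 - 11)*((-15 - 3*(-3)) + 24)) + 20647) = 1/((27923 + sqrt(-26)*((-15 + 9) + 24)) + 20647) = 1/((27923 + (I*sqrt(26))*(-6 + 24)) + 20647) = 1/((27923 + (I*sqrt(26))*18) + 20647) = 1/((27923 + 18*I*sqrt(26)) + 20647) = 1/(48570 + 18*I*sqrt(26))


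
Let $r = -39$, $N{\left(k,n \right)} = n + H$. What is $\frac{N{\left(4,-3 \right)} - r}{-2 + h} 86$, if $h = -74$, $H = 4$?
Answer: $- \frac{860}{19} \approx -45.263$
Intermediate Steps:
$N{\left(k,n \right)} = 4 + n$ ($N{\left(k,n \right)} = n + 4 = 4 + n$)
$\frac{N{\left(4,-3 \right)} - r}{-2 + h} 86 = \frac{\left(4 - 3\right) - -39}{-2 - 74} \cdot 86 = \frac{1 + 39}{-76} \cdot 86 = \left(- \frac{1}{76}\right) 40 \cdot 86 = \left(- \frac{10}{19}\right) 86 = - \frac{860}{19}$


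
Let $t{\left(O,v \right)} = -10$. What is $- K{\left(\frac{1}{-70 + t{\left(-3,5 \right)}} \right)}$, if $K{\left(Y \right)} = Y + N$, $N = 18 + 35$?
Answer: $- \frac{4239}{80} \approx -52.987$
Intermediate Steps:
$N = 53$
$K{\left(Y \right)} = 53 + Y$ ($K{\left(Y \right)} = Y + 53 = 53 + Y$)
$- K{\left(\frac{1}{-70 + t{\left(-3,5 \right)}} \right)} = - (53 + \frac{1}{-70 - 10}) = - (53 + \frac{1}{-80}) = - (53 - \frac{1}{80}) = \left(-1\right) \frac{4239}{80} = - \frac{4239}{80}$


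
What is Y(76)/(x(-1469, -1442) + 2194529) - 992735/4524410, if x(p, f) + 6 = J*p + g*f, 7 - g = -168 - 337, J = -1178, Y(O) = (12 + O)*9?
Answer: -631993256903/2883588374282 ≈ -0.21917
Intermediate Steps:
Y(O) = 108 + 9*O
g = 512 (g = 7 - (-168 - 337) = 7 - 1*(-505) = 7 + 505 = 512)
x(p, f) = -6 - 1178*p + 512*f (x(p, f) = -6 + (-1178*p + 512*f) = -6 - 1178*p + 512*f)
Y(76)/(x(-1469, -1442) + 2194529) - 992735/4524410 = (108 + 9*76)/((-6 - 1178*(-1469) + 512*(-1442)) + 2194529) - 992735/4524410 = (108 + 684)/((-6 + 1730482 - 738304) + 2194529) - 992735*1/4524410 = 792/(992172 + 2194529) - 198547/904882 = 792/3186701 - 198547/904882 = -631993256903/2883588374282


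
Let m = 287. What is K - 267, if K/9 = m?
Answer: 2316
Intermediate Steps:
K = 2583 (K = 9*287 = 2583)
K - 267 = 2583 - 267 = 2316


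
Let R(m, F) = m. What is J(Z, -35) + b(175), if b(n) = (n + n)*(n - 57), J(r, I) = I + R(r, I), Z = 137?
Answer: 41402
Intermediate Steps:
J(r, I) = I + r
b(n) = 2*n*(-57 + n) (b(n) = (2*n)*(-57 + n) = 2*n*(-57 + n))
J(Z, -35) + b(175) = (-35 + 137) + 2*175*(-57 + 175) = 102 + 2*175*118 = 102 + 41300 = 41402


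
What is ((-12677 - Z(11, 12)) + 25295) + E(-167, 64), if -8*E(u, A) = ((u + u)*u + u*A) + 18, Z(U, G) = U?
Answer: 13937/2 ≈ 6968.5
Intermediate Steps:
E(u, A) = -9/4 - u²/4 - A*u/8 (E(u, A) = -(((u + u)*u + u*A) + 18)/8 = -(((2*u)*u + A*u) + 18)/8 = -((2*u² + A*u) + 18)/8 = -(18 + 2*u² + A*u)/8 = -9/4 - u²/4 - A*u/8)
((-12677 - Z(11, 12)) + 25295) + E(-167, 64) = ((-12677 - 1*11) + 25295) + (-9/4 - ¼*(-167)² - ⅛*64*(-167)) = ((-12677 - 11) + 25295) + (-9/4 - ¼*27889 + 1336) = (-12688 + 25295) + (-9/4 - 27889/4 + 1336) = 12607 - 11277/2 = 13937/2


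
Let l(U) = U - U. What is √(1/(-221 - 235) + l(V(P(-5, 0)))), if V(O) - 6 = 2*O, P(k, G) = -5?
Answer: I*√114/228 ≈ 0.046829*I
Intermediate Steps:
V(O) = 6 + 2*O
l(U) = 0
√(1/(-221 - 235) + l(V(P(-5, 0)))) = √(1/(-221 - 235) + 0) = √(1/(-456) + 0) = √(-1/456 + 0) = √(-1/456) = I*√114/228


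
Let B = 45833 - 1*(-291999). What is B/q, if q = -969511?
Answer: -337832/969511 ≈ -0.34846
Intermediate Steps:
B = 337832 (B = 45833 + 291999 = 337832)
B/q = 337832/(-969511) = 337832*(-1/969511) = -337832/969511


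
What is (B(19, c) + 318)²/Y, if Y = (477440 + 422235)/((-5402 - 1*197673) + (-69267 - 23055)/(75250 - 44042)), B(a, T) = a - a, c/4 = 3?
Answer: -1511531175897/66219475 ≈ -22826.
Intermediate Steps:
c = 12 (c = 4*3 = 12)
B(a, T) = 0
Y = -14038528700/3168828461 (Y = 899675/((-5402 - 197673) - 92322/31208) = 899675/(-203075 - 92322*1/31208) = 899675/(-203075 - 46161/15604) = 899675/(-3168828461/15604) = 899675*(-15604/3168828461) = -14038528700/3168828461 ≈ -4.4302)
(B(19, c) + 318)²/Y = (0 + 318)²/(-14038528700/3168828461) = 318²*(-3168828461/14038528700) = 101124*(-3168828461/14038528700) = -1511531175897/66219475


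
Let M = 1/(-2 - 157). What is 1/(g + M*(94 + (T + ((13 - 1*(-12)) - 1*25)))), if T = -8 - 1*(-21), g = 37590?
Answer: 159/5976703 ≈ 2.6603e-5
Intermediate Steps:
M = -1/159 (M = 1/(-159) = -1/159 ≈ -0.0062893)
T = 13 (T = -8 + 21 = 13)
1/(g + M*(94 + (T + ((13 - 1*(-12)) - 1*25)))) = 1/(37590 - (94 + (13 + ((13 - 1*(-12)) - 1*25)))/159) = 1/(37590 - (94 + (13 + ((13 + 12) - 25)))/159) = 1/(37590 - (94 + (13 + (25 - 25)))/159) = 1/(37590 - (94 + (13 + 0))/159) = 1/(37590 - (94 + 13)/159) = 1/(37590 - 1/159*107) = 1/(37590 - 107/159) = 1/(5976703/159) = 159/5976703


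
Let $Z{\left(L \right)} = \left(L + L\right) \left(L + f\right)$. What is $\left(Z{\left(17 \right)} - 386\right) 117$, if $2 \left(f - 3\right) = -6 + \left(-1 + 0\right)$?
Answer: $20475$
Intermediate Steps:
$f = - \frac{1}{2}$ ($f = 3 + \frac{-6 + \left(-1 + 0\right)}{2} = 3 + \frac{-6 - 1}{2} = 3 + \frac{1}{2} \left(-7\right) = 3 - \frac{7}{2} = - \frac{1}{2} \approx -0.5$)
$Z{\left(L \right)} = 2 L \left(- \frac{1}{2} + L\right)$ ($Z{\left(L \right)} = \left(L + L\right) \left(L - \frac{1}{2}\right) = 2 L \left(- \frac{1}{2} + L\right)$)
$\left(Z{\left(17 \right)} - 386\right) 117 = \left(17 \left(-1 + 2 \cdot 17\right) - 386\right) 117 = \left(17 \left(-1 + 34\right) - 386\right) 117 = \left(17 \cdot 33 - 386\right) 117 = \left(561 - 386\right) 117 = 175 \cdot 117 = 20475$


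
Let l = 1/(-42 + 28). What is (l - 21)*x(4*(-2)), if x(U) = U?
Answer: 1180/7 ≈ 168.57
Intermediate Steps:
l = -1/14 (l = 1/(-14) = -1/14 ≈ -0.071429)
(l - 21)*x(4*(-2)) = (-1/14 - 21)*(4*(-2)) = -295/14*(-8) = 1180/7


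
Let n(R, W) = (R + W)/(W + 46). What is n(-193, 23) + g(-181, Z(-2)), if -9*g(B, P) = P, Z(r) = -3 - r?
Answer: -487/207 ≈ -2.3527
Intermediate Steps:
g(B, P) = -P/9
n(R, W) = (R + W)/(46 + W)
n(-193, 23) + g(-181, Z(-2)) = (-193 + 23)/(46 + 23) - (-3 - 1*(-2))/9 = -170/69 - (-3 + 2)/9 = (1/69)*(-170) - ⅑*(-1) = -170/69 + ⅑ = -487/207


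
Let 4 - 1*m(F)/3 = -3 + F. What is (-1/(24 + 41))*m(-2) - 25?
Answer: -1652/65 ≈ -25.415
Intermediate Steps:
m(F) = 21 - 3*F (m(F) = 12 - 3*(-3 + F) = 12 + (9 - 3*F) = 21 - 3*F)
(-1/(24 + 41))*m(-2) - 25 = (-1/(24 + 41))*(21 - 3*(-2)) - 25 = (-1/65)*(21 + 6) - 25 = -1*1/65*27 - 25 = -1/65*27 - 25 = -27/65 - 25 = -1652/65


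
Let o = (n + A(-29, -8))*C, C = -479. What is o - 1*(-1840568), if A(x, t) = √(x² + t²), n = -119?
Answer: 1897569 - 479*√905 ≈ 1.8832e+6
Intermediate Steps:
A(x, t) = √(t² + x²)
o = 57001 - 479*√905 (o = (-119 + √((-8)² + (-29)²))*(-479) = (-119 + √(64 + 841))*(-479) = (-119 + √905)*(-479) = 57001 - 479*√905 ≈ 42591.)
o - 1*(-1840568) = (57001 - 479*√905) - 1*(-1840568) = (57001 - 479*√905) + 1840568 = 1897569 - 479*√905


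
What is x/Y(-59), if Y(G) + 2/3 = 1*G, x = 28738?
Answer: -86214/179 ≈ -481.64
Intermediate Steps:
Y(G) = -⅔ + G (Y(G) = -⅔ + 1*G = -⅔ + G)
x/Y(-59) = 28738/(-⅔ - 59) = 28738/(-179/3) = 28738*(-3/179) = -86214/179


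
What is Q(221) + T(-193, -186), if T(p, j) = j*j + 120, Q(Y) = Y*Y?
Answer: 83557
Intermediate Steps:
Q(Y) = Y**2
T(p, j) = 120 + j**2 (T(p, j) = j**2 + 120 = 120 + j**2)
Q(221) + T(-193, -186) = 221**2 + (120 + (-186)**2) = 48841 + (120 + 34596) = 48841 + 34716 = 83557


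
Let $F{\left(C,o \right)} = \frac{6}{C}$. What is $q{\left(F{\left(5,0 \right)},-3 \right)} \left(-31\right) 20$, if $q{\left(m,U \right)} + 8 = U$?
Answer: $6820$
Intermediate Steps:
$q{\left(m,U \right)} = -8 + U$
$q{\left(F{\left(5,0 \right)},-3 \right)} \left(-31\right) 20 = \left(-8 - 3\right) \left(-31\right) 20 = \left(-11\right) \left(-31\right) 20 = 341 \cdot 20 = 6820$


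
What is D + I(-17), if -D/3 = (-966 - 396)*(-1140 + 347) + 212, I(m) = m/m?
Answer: -3240833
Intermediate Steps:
I(m) = 1
D = -3240834 (D = -3*((-966 - 396)*(-1140 + 347) + 212) = -3*(-1362*(-793) + 212) = -3*(1080066 + 212) = -3*1080278 = -3240834)
D + I(-17) = -3240834 + 1 = -3240833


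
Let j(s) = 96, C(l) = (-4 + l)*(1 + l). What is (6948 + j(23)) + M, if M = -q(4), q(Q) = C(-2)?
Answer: 7038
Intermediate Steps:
C(l) = (1 + l)*(-4 + l)
q(Q) = 6 (q(Q) = -4 + (-2)**2 - 3*(-2) = -4 + 4 + 6 = 6)
M = -6 (M = -1*6 = -6)
(6948 + j(23)) + M = (6948 + 96) - 6 = 7044 - 6 = 7038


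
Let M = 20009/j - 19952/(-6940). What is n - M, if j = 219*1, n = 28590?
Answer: 10827391363/379965 ≈ 28496.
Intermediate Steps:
j = 219
M = 35807987/379965 (M = 20009/219 - 19952/(-6940) = 20009*(1/219) - 19952*(-1/6940) = 20009/219 + 4988/1735 = 35807987/379965 ≈ 94.240)
n - M = 28590 - 1*35807987/379965 = 28590 - 35807987/379965 = 10827391363/379965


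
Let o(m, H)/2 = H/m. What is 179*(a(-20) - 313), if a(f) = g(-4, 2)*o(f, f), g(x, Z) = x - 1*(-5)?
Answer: -55669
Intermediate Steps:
g(x, Z) = 5 + x (g(x, Z) = x + 5 = 5 + x)
o(m, H) = 2*H/m (o(m, H) = 2*(H/m) = 2*H/m)
a(f) = 2 (a(f) = (5 - 4)*(2*f/f) = 1*2 = 2)
179*(a(-20) - 313) = 179*(2 - 313) = 179*(-311) = -55669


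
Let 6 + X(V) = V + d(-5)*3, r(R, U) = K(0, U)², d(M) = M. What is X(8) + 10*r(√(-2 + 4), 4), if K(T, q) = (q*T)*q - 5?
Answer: 237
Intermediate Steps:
K(T, q) = -5 + T*q² (K(T, q) = (T*q)*q - 5 = T*q² - 5 = -5 + T*q²)
r(R, U) = 25 (r(R, U) = (-5 + 0*U²)² = (-5 + 0)² = (-5)² = 25)
X(V) = -21 + V (X(V) = -6 + (V - 5*3) = -6 + (V - 15) = -6 + (-15 + V) = -21 + V)
X(8) + 10*r(√(-2 + 4), 4) = (-21 + 8) + 10*25 = -13 + 250 = 237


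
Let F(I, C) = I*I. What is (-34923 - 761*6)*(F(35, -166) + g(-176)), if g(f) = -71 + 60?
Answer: -47939646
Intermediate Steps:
F(I, C) = I**2
g(f) = -11
(-34923 - 761*6)*(F(35, -166) + g(-176)) = (-34923 - 761*6)*(35**2 - 11) = (-34923 - 4566)*(1225 - 11) = -39489*1214 = -47939646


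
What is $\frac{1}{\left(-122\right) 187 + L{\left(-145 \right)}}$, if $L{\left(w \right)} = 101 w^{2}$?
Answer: $\frac{1}{2100711} \approx 4.7603 \cdot 10^{-7}$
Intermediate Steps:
$\frac{1}{\left(-122\right) 187 + L{\left(-145 \right)}} = \frac{1}{\left(-122\right) 187 + 101 \left(-145\right)^{2}} = \frac{1}{-22814 + 101 \cdot 21025} = \frac{1}{-22814 + 2123525} = \frac{1}{2100711}$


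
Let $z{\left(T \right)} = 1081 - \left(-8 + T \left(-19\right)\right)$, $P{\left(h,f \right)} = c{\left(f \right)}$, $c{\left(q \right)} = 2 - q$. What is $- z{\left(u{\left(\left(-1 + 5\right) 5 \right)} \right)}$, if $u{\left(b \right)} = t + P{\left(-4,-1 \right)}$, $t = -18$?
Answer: $-804$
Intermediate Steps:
$P{\left(h,f \right)} = 2 - f$
$u{\left(b \right)} = -15$ ($u{\left(b \right)} = -18 + \left(2 - -1\right) = -18 + \left(2 + 1\right) = -18 + 3 = -15$)
$z{\left(T \right)} = 1089 + 19 T$ ($z{\left(T \right)} = 1081 - \left(-8 - 19 T\right) = 1081 + \left(8 + 19 T\right) = 1089 + 19 T$)
$- z{\left(u{\left(\left(-1 + 5\right) 5 \right)} \right)} = - (1089 + 19 \left(-15\right)) = - (1089 - 285) = \left(-1\right) 804 = -804$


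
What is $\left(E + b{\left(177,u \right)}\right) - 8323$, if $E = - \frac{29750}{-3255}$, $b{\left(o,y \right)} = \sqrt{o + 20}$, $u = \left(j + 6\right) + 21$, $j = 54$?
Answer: $- \frac{773189}{93} + \sqrt{197} \approx -8299.8$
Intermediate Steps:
$u = 81$ ($u = \left(54 + 6\right) + 21 = 60 + 21 = 81$)
$b{\left(o,y \right)} = \sqrt{20 + o}$
$E = \frac{850}{93}$ ($E = \left(-29750\right) \left(- \frac{1}{3255}\right) = \frac{850}{93} \approx 9.1398$)
$\left(E + b{\left(177,u \right)}\right) - 8323 = \left(\frac{850}{93} + \sqrt{20 + 177}\right) - 8323 = \left(\frac{850}{93} + \sqrt{197}\right) - 8323 = - \frac{773189}{93} + \sqrt{197}$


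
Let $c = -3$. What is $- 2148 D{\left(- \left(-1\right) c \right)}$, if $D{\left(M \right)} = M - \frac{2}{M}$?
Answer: $5012$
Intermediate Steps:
$- 2148 D{\left(- \left(-1\right) c \right)} = - 2148 \left(- \left(-1\right) \left(-3\right) - \frac{2}{\left(-1\right) \left(\left(-1\right) \left(-3\right)\right)}\right) = - 2148 \left(\left(-1\right) 3 - \frac{2}{\left(-1\right) 3}\right) = - 2148 \left(-3 - \frac{2}{-3}\right) = - 2148 \left(-3 - - \frac{2}{3}\right) = - 2148 \left(-3 + \frac{2}{3}\right) = \left(-2148\right) \left(- \frac{7}{3}\right) = 5012$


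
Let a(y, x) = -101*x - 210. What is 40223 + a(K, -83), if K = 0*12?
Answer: 48396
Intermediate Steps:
K = 0
a(y, x) = -210 - 101*x
40223 + a(K, -83) = 40223 + (-210 - 101*(-83)) = 40223 + (-210 + 8383) = 40223 + 8173 = 48396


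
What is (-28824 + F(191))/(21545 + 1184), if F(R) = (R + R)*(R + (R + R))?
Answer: 190062/22729 ≈ 8.3621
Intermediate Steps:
F(R) = 6*R² (F(R) = (2*R)*(R + 2*R) = (2*R)*(3*R) = 6*R²)
(-28824 + F(191))/(21545 + 1184) = (-28824 + 6*191²)/(21545 + 1184) = (-28824 + 6*36481)/22729 = (-28824 + 218886)*(1/22729) = 190062*(1/22729) = 190062/22729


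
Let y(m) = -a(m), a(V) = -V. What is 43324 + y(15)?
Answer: 43339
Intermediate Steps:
y(m) = m (y(m) = -(-1)*m = m)
43324 + y(15) = 43324 + 15 = 43339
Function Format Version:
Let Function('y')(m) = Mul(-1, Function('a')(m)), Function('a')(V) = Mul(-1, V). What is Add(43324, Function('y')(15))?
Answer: 43339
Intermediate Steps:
Function('y')(m) = m (Function('y')(m) = Mul(-1, Mul(-1, m)) = m)
Add(43324, Function('y')(15)) = Add(43324, 15) = 43339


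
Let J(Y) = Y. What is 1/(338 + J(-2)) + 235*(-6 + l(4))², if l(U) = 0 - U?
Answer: 7896001/336 ≈ 23500.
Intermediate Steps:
l(U) = -U
1/(338 + J(-2)) + 235*(-6 + l(4))² = 1/(338 - 2) + 235*(-6 - 1*4)² = 1/336 + 235*(-6 - 4)² = 1/336 + 235*(-10)² = 1/336 + 235*100 = 1/336 + 23500 = 7896001/336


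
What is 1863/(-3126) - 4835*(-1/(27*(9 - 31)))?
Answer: -1351736/154737 ≈ -8.7357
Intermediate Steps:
1863/(-3126) - 4835*(-1/(27*(9 - 31))) = 1863*(-1/3126) - 4835/((-27*(-22))) = -621/1042 - 4835/594 = -1351736/154737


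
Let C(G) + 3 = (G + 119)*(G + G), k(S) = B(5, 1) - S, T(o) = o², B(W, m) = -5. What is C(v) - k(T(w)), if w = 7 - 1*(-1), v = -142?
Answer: 6598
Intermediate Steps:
w = 8 (w = 7 + 1 = 8)
k(S) = -5 - S
C(G) = -3 + 2*G*(119 + G) (C(G) = -3 + (G + 119)*(G + G) = -3 + (119 + G)*(2*G) = -3 + 2*G*(119 + G))
C(v) - k(T(w)) = (-3 + 2*(-142)² + 238*(-142)) - (-5 - 1*8²) = (-3 + 2*20164 - 33796) - (-5 - 1*64) = (-3 + 40328 - 33796) - (-5 - 64) = 6529 - 1*(-69) = 6529 + 69 = 6598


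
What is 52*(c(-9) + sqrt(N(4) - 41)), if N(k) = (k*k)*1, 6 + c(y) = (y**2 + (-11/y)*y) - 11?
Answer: 2756 + 260*I ≈ 2756.0 + 260.0*I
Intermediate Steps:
c(y) = -28 + y**2 (c(y) = -6 + ((y**2 + (-11/y)*y) - 11) = -6 + ((y**2 - 11) - 11) = -6 + ((-11 + y**2) - 11) = -6 + (-22 + y**2) = -28 + y**2)
N(k) = k**2 (N(k) = k**2*1 = k**2)
52*(c(-9) + sqrt(N(4) - 41)) = 52*((-28 + (-9)**2) + sqrt(4**2 - 41)) = 52*((-28 + 81) + sqrt(16 - 41)) = 52*(53 + sqrt(-25)) = 52*(53 + 5*I) = 2756 + 260*I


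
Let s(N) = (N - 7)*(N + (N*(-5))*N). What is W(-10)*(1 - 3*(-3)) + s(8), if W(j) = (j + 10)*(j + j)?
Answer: -312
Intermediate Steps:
W(j) = 2*j*(10 + j) (W(j) = (10 + j)*(2*j) = 2*j*(10 + j))
s(N) = (-7 + N)*(N - 5*N**2) (s(N) = (-7 + N)*(N + (-5*N)*N) = (-7 + N)*(N - 5*N**2))
W(-10)*(1 - 3*(-3)) + s(8) = (2*(-10)*(10 - 10))*(1 - 3*(-3)) + 8*(-7 - 5*8**2 + 36*8) = (2*(-10)*0)*(1 + 9) + 8*(-7 - 5*64 + 288) = 0*10 + 8*(-7 - 320 + 288) = 0 + 8*(-39) = 0 - 312 = -312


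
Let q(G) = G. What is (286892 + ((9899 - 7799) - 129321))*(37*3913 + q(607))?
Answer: 23214247348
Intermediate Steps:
(286892 + ((9899 - 7799) - 129321))*(37*3913 + q(607)) = (286892 + ((9899 - 7799) - 129321))*(37*3913 + 607) = (286892 + (2100 - 129321))*(144781 + 607) = (286892 - 127221)*145388 = 159671*145388 = 23214247348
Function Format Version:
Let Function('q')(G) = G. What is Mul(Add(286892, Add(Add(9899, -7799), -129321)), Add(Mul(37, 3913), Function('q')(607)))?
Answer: 23214247348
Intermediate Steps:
Mul(Add(286892, Add(Add(9899, -7799), -129321)), Add(Mul(37, 3913), Function('q')(607))) = Mul(Add(286892, Add(Add(9899, -7799), -129321)), Add(Mul(37, 3913), 607)) = Mul(Add(286892, Add(2100, -129321)), Add(144781, 607)) = Mul(Add(286892, -127221), 145388) = Mul(159671, 145388) = 23214247348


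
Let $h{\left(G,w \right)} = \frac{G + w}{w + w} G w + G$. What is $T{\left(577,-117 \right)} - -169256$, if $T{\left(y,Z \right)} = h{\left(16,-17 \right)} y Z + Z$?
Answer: $-370933$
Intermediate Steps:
$h{\left(G,w \right)} = G + \frac{G \left(G + w\right)}{2}$ ($h{\left(G,w \right)} = \frac{G + w}{2 w} G w + G = \frac{G \left(G + w\right)}{2 w} w + G = \frac{G \left(G + w\right)}{2} + G = G + \frac{G \left(G + w\right)}{2}$)
$T{\left(y,Z \right)} = Z + 8 Z y$ ($T{\left(y,Z \right)} = \frac{1}{2} \cdot 16 \left(2 + 16 - 17\right) y Z + Z = \frac{1}{2} \cdot 16 \cdot 1 y Z + Z = 8 y Z + Z = 8 Z y + Z = Z + 8 Z y$)
$T{\left(577,-117 \right)} - -169256 = - 117 \left(1 + 8 \cdot 577\right) - -169256 = - 117 \left(1 + 4616\right) + 169256 = \left(-117\right) 4617 + 169256 = -540189 + 169256 = -370933$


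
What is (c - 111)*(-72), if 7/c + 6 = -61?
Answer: 535968/67 ≈ 7999.5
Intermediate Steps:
c = -7/67 (c = 7/(-6 - 61) = 7/(-67) = 7*(-1/67) = -7/67 ≈ -0.10448)
(c - 111)*(-72) = (-7/67 - 111)*(-72) = -7444/67*(-72) = 535968/67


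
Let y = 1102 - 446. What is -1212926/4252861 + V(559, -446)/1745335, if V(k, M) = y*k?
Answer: -557421060066/7422667153435 ≈ -0.075097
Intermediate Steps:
y = 656
V(k, M) = 656*k
-1212926/4252861 + V(559, -446)/1745335 = -1212926/4252861 + (656*559)/1745335 = -1212926*1/4252861 + 366704*(1/1745335) = -1212926/4252861 + 366704/1745335 = -557421060066/7422667153435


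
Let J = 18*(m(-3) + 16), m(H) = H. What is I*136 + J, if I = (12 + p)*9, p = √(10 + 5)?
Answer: 14922 + 1224*√15 ≈ 19663.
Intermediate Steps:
p = √15 ≈ 3.8730
I = 108 + 9*√15 (I = (12 + √15)*9 = 108 + 9*√15 ≈ 142.86)
J = 234 (J = 18*(-3 + 16) = 18*13 = 234)
I*136 + J = (108 + 9*√15)*136 + 234 = (14688 + 1224*√15) + 234 = 14922 + 1224*√15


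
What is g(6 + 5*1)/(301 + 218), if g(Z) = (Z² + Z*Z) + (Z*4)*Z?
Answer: 242/173 ≈ 1.3988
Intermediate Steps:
g(Z) = 6*Z² (g(Z) = (Z² + Z²) + (4*Z)*Z = 2*Z² + 4*Z² = 6*Z²)
g(6 + 5*1)/(301 + 218) = (6*(6 + 5*1)²)/(301 + 218) = (6*(6 + 5)²)/519 = (6*11²)*(1/519) = (6*121)*(1/519) = 726*(1/519) = 242/173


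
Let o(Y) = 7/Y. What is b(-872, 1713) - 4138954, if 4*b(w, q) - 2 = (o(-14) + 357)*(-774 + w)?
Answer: -17142613/4 ≈ -4.2857e+6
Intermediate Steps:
b(w, q) = -275929/4 + 713*w/8 (b(w, q) = 1/2 + ((7/(-14) + 357)*(-774 + w))/4 = 1/2 + ((7*(-1/14) + 357)*(-774 + w))/4 = 1/2 + ((-1/2 + 357)*(-774 + w))/4 = 1/2 + (713*(-774 + w)/2)/4 = 1/2 + (-275931 + 713*w/2)/4 = 1/2 + (-275931/4 + 713*w/8) = -275929/4 + 713*w/8)
b(-872, 1713) - 4138954 = (-275929/4 + (713/8)*(-872)) - 4138954 = (-275929/4 - 77717) - 4138954 = -586797/4 - 4138954 = -17142613/4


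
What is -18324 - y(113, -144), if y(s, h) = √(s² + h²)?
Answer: -18324 - √33505 ≈ -18507.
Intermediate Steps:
y(s, h) = √(h² + s²)
-18324 - y(113, -144) = -18324 - √((-144)² + 113²) = -18324 - √(20736 + 12769) = -18324 - √33505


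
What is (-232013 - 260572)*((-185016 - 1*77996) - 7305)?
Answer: 133154099445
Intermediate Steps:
(-232013 - 260572)*((-185016 - 1*77996) - 7305) = -492585*((-185016 - 77996) - 7305) = -492585*(-263012 - 7305) = -492585*(-270317) = 133154099445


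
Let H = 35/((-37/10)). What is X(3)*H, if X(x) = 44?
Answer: -15400/37 ≈ -416.22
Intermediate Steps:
H = -350/37 (H = 35/((-37*⅒)) = 35/(-37/10) = 35*(-10/37) = -350/37 ≈ -9.4595)
X(3)*H = 44*(-350/37) = -15400/37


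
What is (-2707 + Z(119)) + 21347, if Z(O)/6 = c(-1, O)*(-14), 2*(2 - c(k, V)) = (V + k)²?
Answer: 603280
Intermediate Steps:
c(k, V) = 2 - (V + k)²/2
Z(O) = -168 + 42*(-1 + O)² (Z(O) = 6*((2 - (O - 1)²/2)*(-14)) = 6*((2 - (-1 + O)²/2)*(-14)) = 6*(-28 + 7*(-1 + O)²) = -168 + 42*(-1 + O)²)
(-2707 + Z(119)) + 21347 = (-2707 + (-168 + 42*(-1 + 119)²)) + 21347 = (-2707 + (-168 + 42*118²)) + 21347 = (-2707 + (-168 + 42*13924)) + 21347 = (-2707 + (-168 + 584808)) + 21347 = (-2707 + 584640) + 21347 = 581933 + 21347 = 603280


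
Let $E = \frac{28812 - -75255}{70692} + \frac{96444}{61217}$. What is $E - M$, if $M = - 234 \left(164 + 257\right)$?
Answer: $\frac{142112554124361}{1442517388} \approx 98517.0$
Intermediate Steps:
$M = -98514$ ($M = \left(-234\right) 421 = -98514$)
$E = \frac{4396162929}{1442517388}$ ($E = \left(28812 + 75255\right) \frac{1}{70692} + 96444 \cdot \frac{1}{61217} = 104067 \cdot \frac{1}{70692} + \frac{96444}{61217} = \frac{34689}{23564} + \frac{96444}{61217} = \frac{4396162929}{1442517388} \approx 3.0476$)
$E - M = \frac{4396162929}{1442517388} - -98514 = \frac{4396162929}{1442517388} + 98514 = \frac{142112554124361}{1442517388}$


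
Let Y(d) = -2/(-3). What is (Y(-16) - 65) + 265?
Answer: 602/3 ≈ 200.67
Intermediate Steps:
Y(d) = ⅔ (Y(d) = -2*(-⅓) = ⅔)
(Y(-16) - 65) + 265 = (⅔ - 65) + 265 = -193/3 + 265 = 602/3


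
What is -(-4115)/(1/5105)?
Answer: 21007075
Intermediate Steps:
-(-4115)/(1/5105) = -(-4115)/1/5105 = -(-4115)*5105 = -1*(-21007075) = 21007075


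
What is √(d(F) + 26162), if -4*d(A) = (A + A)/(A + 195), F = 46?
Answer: √1519509579/241 ≈ 161.75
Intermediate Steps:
d(A) = -A/(2*(195 + A)) (d(A) = -(A + A)/(4*(A + 195)) = -2*A/(4*(195 + A)) = -A/(2*(195 + A)))
√(d(F) + 26162) = √(-1*46/(390 + 2*46) + 26162) = √(-1*46/(390 + 92) + 26162) = √(-1*46/482 + 26162) = √(-1*46*1/482 + 26162) = √(-23/241 + 26162) = √(6305019/241) = √1519509579/241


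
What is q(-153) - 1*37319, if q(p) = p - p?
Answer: -37319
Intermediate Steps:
q(p) = 0
q(-153) - 1*37319 = 0 - 1*37319 = 0 - 37319 = -37319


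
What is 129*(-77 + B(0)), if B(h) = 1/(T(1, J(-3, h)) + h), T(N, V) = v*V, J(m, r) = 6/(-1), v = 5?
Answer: -99373/10 ≈ -9937.3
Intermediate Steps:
J(m, r) = -6 (J(m, r) = 6*(-1) = -6)
T(N, V) = 5*V
B(h) = 1/(-30 + h) (B(h) = 1/(5*(-6) + h) = 1/(-30 + h))
129*(-77 + B(0)) = 129*(-77 + 1/(-30 + 0)) = 129*(-77 + 1/(-30)) = 129*(-77 - 1/30) = 129*(-2311/30) = -99373/10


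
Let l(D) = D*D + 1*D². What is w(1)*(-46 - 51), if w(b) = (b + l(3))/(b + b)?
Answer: -1843/2 ≈ -921.50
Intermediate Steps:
l(D) = 2*D² (l(D) = D² + D² = 2*D²)
w(b) = (18 + b)/(2*b) (w(b) = (b + 2*3²)/(b + b) = (b + 2*9)/((2*b)) = (b + 18)*(1/(2*b)) = (18 + b)*(1/(2*b)) = (18 + b)/(2*b))
w(1)*(-46 - 51) = ((½)*(18 + 1)/1)*(-46 - 51) = ((½)*1*19)*(-97) = (19/2)*(-97) = -1843/2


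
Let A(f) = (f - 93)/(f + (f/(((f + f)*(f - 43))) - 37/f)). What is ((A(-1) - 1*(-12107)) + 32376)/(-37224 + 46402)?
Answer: 140869389/29066726 ≈ 4.8464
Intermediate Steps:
A(f) = (-93 + f)/(f + 1/(2*(-43 + f)) - 37/f) (A(f) = (-93 + f)/(f + (f/(((2*f)*(-43 + f))) - 37/f)) = (-93 + f)/(f + (f/((2*f*(-43 + f))) - 37/f)) = (-93 + f)/(f + (f*(1/(2*f*(-43 + f))) - 37/f)) = (-93 + f)/(f + (1/(2*(-43 + f)) - 37/f)) = (-93 + f)/(f + 1/(2*(-43 + f)) - 37/f))
((A(-1) - 1*(-12107)) + 32376)/(-37224 + 46402) = ((2*(-1)*(3999 + (-1)² - 136*(-1))/(3182 - 86*(-1)² - 73*(-1) + 2*(-1)³) - 1*(-12107)) + 32376)/(-37224 + 46402) = ((2*(-1)*(3999 + 1 + 136)/(3182 - 86*1 + 73 + 2*(-1)) + 12107) + 32376)/9178 = ((2*(-1)*4136/(3182 - 86 + 73 - 2) + 12107) + 32376)*(1/9178) = ((2*(-1)*4136/3167 + 12107) + 32376)*(1/9178) = ((2*(-1)*(1/3167)*4136 + 12107) + 32376)*(1/9178) = ((-8272/3167 + 12107) + 32376)*(1/9178) = (38334597/3167 + 32376)*(1/9178) = (140869389/3167)*(1/9178) = 140869389/29066726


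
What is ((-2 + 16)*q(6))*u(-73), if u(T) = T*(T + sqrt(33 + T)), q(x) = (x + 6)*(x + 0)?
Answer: 5371632 - 147168*I*sqrt(10) ≈ 5.3716e+6 - 4.6539e+5*I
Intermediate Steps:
q(x) = x*(6 + x) (q(x) = (6 + x)*x = x*(6 + x))
((-2 + 16)*q(6))*u(-73) = ((-2 + 16)*(6*(6 + 6)))*(-73*(-73 + sqrt(33 - 73))) = (14*(6*12))*(-73*(-73 + sqrt(-40))) = (14*72)*(-73*(-73 + 2*I*sqrt(10))) = 1008*(5329 - 146*I*sqrt(10)) = 5371632 - 147168*I*sqrt(10)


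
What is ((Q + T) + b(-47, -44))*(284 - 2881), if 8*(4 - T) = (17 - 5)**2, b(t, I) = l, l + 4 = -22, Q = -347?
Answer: 1005039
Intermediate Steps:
l = -26 (l = -4 - 22 = -26)
b(t, I) = -26
T = -14 (T = 4 - (17 - 5)**2/8 = 4 - 1/8*12**2 = 4 - 1/8*144 = 4 - 18 = -14)
((Q + T) + b(-47, -44))*(284 - 2881) = ((-347 - 14) - 26)*(284 - 2881) = (-361 - 26)*(-2597) = -387*(-2597) = 1005039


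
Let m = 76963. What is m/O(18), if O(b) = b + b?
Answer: 76963/36 ≈ 2137.9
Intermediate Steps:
O(b) = 2*b
m/O(18) = 76963/((2*18)) = 76963/36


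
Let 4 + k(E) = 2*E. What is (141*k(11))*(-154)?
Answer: -390852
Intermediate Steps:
k(E) = -4 + 2*E
(141*k(11))*(-154) = (141*(-4 + 2*11))*(-154) = (141*(-4 + 22))*(-154) = (141*18)*(-154) = 2538*(-154) = -390852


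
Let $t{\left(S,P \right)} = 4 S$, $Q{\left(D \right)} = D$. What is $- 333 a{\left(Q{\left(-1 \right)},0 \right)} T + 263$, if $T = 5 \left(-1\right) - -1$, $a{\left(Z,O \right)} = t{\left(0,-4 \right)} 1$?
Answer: $263$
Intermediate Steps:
$a{\left(Z,O \right)} = 0$ ($a{\left(Z,O \right)} = 4 \cdot 0 \cdot 1 = 0 \cdot 1 = 0$)
$T = -4$ ($T = -5 + 1 = -4$)
$- 333 a{\left(Q{\left(-1 \right)},0 \right)} T + 263 = - 333 \cdot 0 \left(-4\right) + 263 = \left(-333\right) 0 + 263 = 0 + 263 = 263$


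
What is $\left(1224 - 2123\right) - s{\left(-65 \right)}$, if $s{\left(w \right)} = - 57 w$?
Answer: $-4604$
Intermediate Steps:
$\left(1224 - 2123\right) - s{\left(-65 \right)} = \left(1224 - 2123\right) - \left(-57\right) \left(-65\right) = -899 - 3705 = -4604$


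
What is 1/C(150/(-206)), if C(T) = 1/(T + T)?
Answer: -150/103 ≈ -1.4563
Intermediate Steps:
C(T) = 1/(2*T)
1/C(150/(-206)) = 1/(1/(2*((150/(-206))))) = 1/(1/(2*((150*(-1/206))))) = 1/(1/(2*(-75/103))) = 1/((½)*(-103/75)) = 1/(-103/150) = -150/103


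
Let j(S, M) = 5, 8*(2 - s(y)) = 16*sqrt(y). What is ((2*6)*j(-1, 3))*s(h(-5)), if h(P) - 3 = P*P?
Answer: 120 - 240*sqrt(7) ≈ -514.98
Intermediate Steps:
h(P) = 3 + P**2 (h(P) = 3 + P*P = 3 + P**2)
s(y) = 2 - 2*sqrt(y)
((2*6)*j(-1, 3))*s(h(-5)) = ((2*6)*5)*(2 - 2*sqrt(3 + (-5)**2)) = (12*5)*(2 - 2*sqrt(3 + 25)) = 60*(2 - 4*sqrt(7)) = 120 - 240*sqrt(7)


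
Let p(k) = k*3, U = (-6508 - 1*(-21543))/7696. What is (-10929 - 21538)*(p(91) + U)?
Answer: -68701568081/7696 ≈ -8.9269e+6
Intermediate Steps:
U = 15035/7696 (U = (-6508 + 21543)*(1/7696) = 15035*(1/7696) = 15035/7696 ≈ 1.9536)
p(k) = 3*k
(-10929 - 21538)*(p(91) + U) = (-10929 - 21538)*(3*91 + 15035/7696) = -32467*(273 + 15035/7696) = -32467*2116043/7696 = -68701568081/7696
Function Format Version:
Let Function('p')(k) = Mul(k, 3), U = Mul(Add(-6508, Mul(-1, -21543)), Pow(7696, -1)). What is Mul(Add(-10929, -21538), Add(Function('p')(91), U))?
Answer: Rational(-68701568081, 7696) ≈ -8.9269e+6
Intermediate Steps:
U = Rational(15035, 7696) (U = Mul(Add(-6508, 21543), Rational(1, 7696)) = Mul(15035, Rational(1, 7696)) = Rational(15035, 7696) ≈ 1.9536)
Function('p')(k) = Mul(3, k)
Mul(Add(-10929, -21538), Add(Function('p')(91), U)) = Mul(Add(-10929, -21538), Add(Mul(3, 91), Rational(15035, 7696))) = Mul(-32467, Add(273, Rational(15035, 7696))) = Mul(-32467, Rational(2116043, 7696)) = Rational(-68701568081, 7696)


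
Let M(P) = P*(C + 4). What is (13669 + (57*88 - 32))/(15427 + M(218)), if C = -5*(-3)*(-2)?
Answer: 18653/9759 ≈ 1.9114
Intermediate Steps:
C = -30 (C = 15*(-2) = -30)
M(P) = -26*P (M(P) = P*(-30 + 4) = P*(-26) = -26*P)
(13669 + (57*88 - 32))/(15427 + M(218)) = (13669 + (57*88 - 32))/(15427 - 26*218) = (13669 + (5016 - 32))/(15427 - 5668) = (13669 + 4984)/9759 = 18653*(1/9759) = 18653/9759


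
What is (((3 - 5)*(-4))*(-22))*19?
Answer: -3344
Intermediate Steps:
(((3 - 5)*(-4))*(-22))*19 = (-2*(-4)*(-22))*19 = (8*(-22))*19 = -176*19 = -3344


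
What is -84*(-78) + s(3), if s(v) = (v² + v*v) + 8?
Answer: 6578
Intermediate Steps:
s(v) = 8 + 2*v² (s(v) = (v² + v²) + 8 = 2*v² + 8 = 8 + 2*v²)
-84*(-78) + s(3) = -84*(-78) + (8 + 2*3²) = 6552 + (8 + 2*9) = 6552 + (8 + 18) = 6552 + 26 = 6578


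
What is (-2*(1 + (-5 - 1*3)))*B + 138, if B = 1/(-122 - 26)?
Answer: 10205/74 ≈ 137.91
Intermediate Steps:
B = -1/148 (B = 1/(-148) = -1/148 ≈ -0.0067568)
(-2*(1 + (-5 - 1*3)))*B + 138 = -2*(1 + (-5 - 1*3))*(-1/148) + 138 = -2*(1 + (-5 - 3))*(-1/148) + 138 = -2*(1 - 8)*(-1/148) + 138 = -2*(-7)*(-1/148) + 138 = 14*(-1/148) + 138 = -7/74 + 138 = 10205/74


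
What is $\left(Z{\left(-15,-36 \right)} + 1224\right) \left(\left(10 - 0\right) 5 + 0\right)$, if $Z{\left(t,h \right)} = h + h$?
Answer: $57600$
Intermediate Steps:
$Z{\left(t,h \right)} = 2 h$
$\left(Z{\left(-15,-36 \right)} + 1224\right) \left(\left(10 - 0\right) 5 + 0\right) = \left(2 \left(-36\right) + 1224\right) \left(\left(10 - 0\right) 5 + 0\right) = \left(-72 + 1224\right) \left(\left(10 + 0\right) 5 + 0\right) = 1152 \left(10 \cdot 5 + 0\right) = 1152 \left(50 + 0\right) = 1152 \cdot 50 = 57600$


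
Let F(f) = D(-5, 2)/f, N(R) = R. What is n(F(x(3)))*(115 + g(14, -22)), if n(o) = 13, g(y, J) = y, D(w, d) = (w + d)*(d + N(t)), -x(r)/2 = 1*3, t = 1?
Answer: 1677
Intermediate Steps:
x(r) = -6 (x(r) = -2*3 = -6)
D(w, d) = (1 + d)*(d + w) (D(w, d) = (w + d)*(d + 1) = (d + w)*(1 + d) = (1 + d)*(d + w))
F(f) = -9/f (F(f) = (2 - 5 + 2² + 2*(-5))/f = (2 - 5 + 4 - 10)/f = -9/f)
n(F(x(3)))*(115 + g(14, -22)) = 13*(115 + 14) = 13*129 = 1677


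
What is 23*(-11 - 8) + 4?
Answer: -433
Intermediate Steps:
23*(-11 - 8) + 4 = 23*(-19) + 4 = -437 + 4 = -433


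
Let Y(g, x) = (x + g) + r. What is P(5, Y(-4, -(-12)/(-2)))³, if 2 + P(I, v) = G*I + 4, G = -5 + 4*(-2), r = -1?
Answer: -250047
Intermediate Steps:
Y(g, x) = -1 + g + x (Y(g, x) = (x + g) - 1 = (g + x) - 1 = -1 + g + x)
G = -13 (G = -5 - 8 = -13)
P(I, v) = 2 - 13*I (P(I, v) = -2 + (-13*I + 4) = -2 + (4 - 13*I) = 2 - 13*I)
P(5, Y(-4, -(-12)/(-2)))³ = (2 - 13*5)³ = (2 - 65)³ = (-63)³ = -250047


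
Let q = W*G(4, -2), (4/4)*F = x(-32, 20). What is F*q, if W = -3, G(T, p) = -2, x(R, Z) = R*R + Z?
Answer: 6264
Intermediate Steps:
x(R, Z) = Z + R² (x(R, Z) = R² + Z = Z + R²)
F = 1044 (F = 20 + (-32)² = 20 + 1024 = 1044)
q = 6 (q = -3*(-2) = 6)
F*q = 1044*6 = 6264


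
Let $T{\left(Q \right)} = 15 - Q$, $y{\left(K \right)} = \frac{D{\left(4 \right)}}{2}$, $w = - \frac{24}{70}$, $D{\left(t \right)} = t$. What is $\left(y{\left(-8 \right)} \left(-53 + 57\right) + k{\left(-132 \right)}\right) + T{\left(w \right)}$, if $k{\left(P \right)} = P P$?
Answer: $\frac{610657}{35} \approx 17447.0$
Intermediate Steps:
$w = - \frac{12}{35}$ ($w = \left(-24\right) \frac{1}{70} = - \frac{12}{35} \approx -0.34286$)
$y{\left(K \right)} = 2$ ($y{\left(K \right)} = \frac{4}{2} = 4 \cdot \frac{1}{2} = 2$)
$k{\left(P \right)} = P^{2}$
$\left(y{\left(-8 \right)} \left(-53 + 57\right) + k{\left(-132 \right)}\right) + T{\left(w \right)} = \left(2 \left(-53 + 57\right) + \left(-132\right)^{2}\right) + \left(15 - - \frac{12}{35}\right) = \left(2 \cdot 4 + 17424\right) + \left(15 + \frac{12}{35}\right) = \left(8 + 17424\right) + \frac{537}{35} = 17432 + \frac{537}{35} = \frac{610657}{35}$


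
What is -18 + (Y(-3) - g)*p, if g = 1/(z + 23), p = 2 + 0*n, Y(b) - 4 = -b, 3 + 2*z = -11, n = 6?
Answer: -33/8 ≈ -4.1250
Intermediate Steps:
z = -7 (z = -3/2 + (½)*(-11) = -3/2 - 11/2 = -7)
Y(b) = 4 - b
p = 2 (p = 2 + 0*6 = 2 + 0 = 2)
g = 1/16 (g = 1/(-7 + 23) = 1/16 ≈ 0.062500)
-18 + (Y(-3) - g)*p = -18 + ((4 - 1*(-3)) - 1*1/16)*2 = -18 + ((4 + 3) - 1/16)*2 = -18 + (7 - 1/16)*2 = -18 + (111/16)*2 = -18 + 111/8 = -33/8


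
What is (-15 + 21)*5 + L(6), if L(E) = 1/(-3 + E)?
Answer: 91/3 ≈ 30.333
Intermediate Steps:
(-15 + 21)*5 + L(6) = (-15 + 21)*5 + 1/(-3 + 6) = 6*5 + 1/3 = 30 + ⅓ = 91/3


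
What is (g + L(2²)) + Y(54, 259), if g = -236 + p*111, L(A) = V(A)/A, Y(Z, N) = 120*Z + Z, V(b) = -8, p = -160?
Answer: -11464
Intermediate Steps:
Y(Z, N) = 121*Z
L(A) = -8/A
g = -17996 (g = -236 - 160*111 = -236 - 17760 = -17996)
(g + L(2²)) + Y(54, 259) = (-17996 - 8/(2²)) + 121*54 = (-17996 - 8/4) + 6534 = (-17996 - 8*¼) + 6534 = (-17996 - 2) + 6534 = -17998 + 6534 = -11464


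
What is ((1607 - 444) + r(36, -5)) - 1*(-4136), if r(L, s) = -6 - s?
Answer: 5298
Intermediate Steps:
((1607 - 444) + r(36, -5)) - 1*(-4136) = ((1607 - 444) + (-6 - 1*(-5))) - 1*(-4136) = (1163 + (-6 + 5)) + 4136 = (1163 - 1) + 4136 = 1162 + 4136 = 5298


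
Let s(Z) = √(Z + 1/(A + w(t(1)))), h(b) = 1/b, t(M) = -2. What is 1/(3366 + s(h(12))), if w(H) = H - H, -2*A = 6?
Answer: 13464/45319825 - 2*I/45319825 ≈ 0.00029709 - 4.4131e-8*I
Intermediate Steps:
A = -3 (A = -½*6 = -3)
w(H) = 0
s(Z) = √(-⅓ + Z) (s(Z) = √(Z + 1/(-3 + 0)) = √(Z + 1/(-3)) = √(Z - ⅓) = √(-⅓ + Z))
1/(3366 + s(h(12))) = 1/(3366 + √(-3 + 9/12)/3) = 1/(3366 + √(-3 + 9*(1/12))/3) = 1/(3366 + √(-3 + ¾)/3) = 1/(3366 + √(-9/4)/3) = 1/(3366 + (3*I/2)/3) = 1/(3366 + I/2) = 4*(3366 - I/2)/45319825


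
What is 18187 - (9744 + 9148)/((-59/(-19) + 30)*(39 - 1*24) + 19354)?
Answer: 6859068159/377161 ≈ 18186.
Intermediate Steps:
18187 - (9744 + 9148)/((-59/(-19) + 30)*(39 - 1*24) + 19354) = 18187 - 18892/((-59*(-1/19) + 30)*(39 - 24) + 19354) = 18187 - 18892/((59/19 + 30)*15 + 19354) = 18187 - 18892/((629/19)*15 + 19354) = 18187 - 18892/(9435/19 + 19354) = 18187 - 18892/377161/19 = 18187 - 18892*19/377161 = 18187 - 1*358948/377161 = 18187 - 358948/377161 = 6859068159/377161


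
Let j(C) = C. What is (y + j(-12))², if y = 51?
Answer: 1521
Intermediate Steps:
(y + j(-12))² = (51 - 12)² = 39² = 1521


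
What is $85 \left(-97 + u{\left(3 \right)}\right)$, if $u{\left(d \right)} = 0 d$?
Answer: $-8245$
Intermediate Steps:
$u{\left(d \right)} = 0$
$85 \left(-97 + u{\left(3 \right)}\right) = 85 \left(-97 + 0\right) = 85 \left(-97\right) = -8245$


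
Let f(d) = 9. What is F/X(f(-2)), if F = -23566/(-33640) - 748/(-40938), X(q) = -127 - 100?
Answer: -247476907/78153507660 ≈ -0.0031665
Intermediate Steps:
X(q) = -227
F = 247476907/344288580 (F = -23566*(-1/33640) - 748*(-1/40938) = 11783/16820 + 374/20469 = 247476907/344288580 ≈ 0.71881)
F/X(f(-2)) = (247476907/344288580)/(-227) = (247476907/344288580)*(-1/227) = -247476907/78153507660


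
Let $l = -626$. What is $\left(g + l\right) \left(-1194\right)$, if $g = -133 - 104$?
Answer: $1030422$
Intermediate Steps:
$g = -237$ ($g = -133 - 104 = -237$)
$\left(g + l\right) \left(-1194\right) = \left(-237 - 626\right) \left(-1194\right) = \left(-863\right) \left(-1194\right) = 1030422$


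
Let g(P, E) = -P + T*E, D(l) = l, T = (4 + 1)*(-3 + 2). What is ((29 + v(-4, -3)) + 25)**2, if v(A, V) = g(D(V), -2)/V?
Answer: 22201/9 ≈ 2466.8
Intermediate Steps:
T = -5 (T = 5*(-1) = -5)
g(P, E) = -P - 5*E
v(A, V) = (10 - V)/V (v(A, V) = (-V - 5*(-2))/V = (-V + 10)/V = (10 - V)/V)
((29 + v(-4, -3)) + 25)**2 = ((29 + (10 - 1*(-3))/(-3)) + 25)**2 = ((29 - (10 + 3)/3) + 25)**2 = ((29 - 1/3*13) + 25)**2 = ((29 - 13/3) + 25)**2 = (74/3 + 25)**2 = (149/3)**2 = 22201/9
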